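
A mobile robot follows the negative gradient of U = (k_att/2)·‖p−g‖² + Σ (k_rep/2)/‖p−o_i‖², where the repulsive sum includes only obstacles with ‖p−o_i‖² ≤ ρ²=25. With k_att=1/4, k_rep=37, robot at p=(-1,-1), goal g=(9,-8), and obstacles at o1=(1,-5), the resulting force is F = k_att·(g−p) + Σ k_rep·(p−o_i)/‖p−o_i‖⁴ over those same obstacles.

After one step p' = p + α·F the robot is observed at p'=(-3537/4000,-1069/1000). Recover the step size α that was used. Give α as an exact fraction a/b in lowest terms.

α = 1/20

F_att = 1/4·(g−p) = 1/4·(10,-7) = (2.5000,-1.7500)
o1: d²=20 ≤ ρ²=25; F_rep = 37·(-2,4)/20² = (-0.1850,0.3700)
F = F_att + ΣF_rep = (2.3150,-1.3800)
Δp = p'−p = (0.1158,-0.0690); α = Δx/Fx = (463/4000) / (463/200) = 1/20
check: Δy/Fy = (-69/1000) / (-69/50) = 1/20 ✓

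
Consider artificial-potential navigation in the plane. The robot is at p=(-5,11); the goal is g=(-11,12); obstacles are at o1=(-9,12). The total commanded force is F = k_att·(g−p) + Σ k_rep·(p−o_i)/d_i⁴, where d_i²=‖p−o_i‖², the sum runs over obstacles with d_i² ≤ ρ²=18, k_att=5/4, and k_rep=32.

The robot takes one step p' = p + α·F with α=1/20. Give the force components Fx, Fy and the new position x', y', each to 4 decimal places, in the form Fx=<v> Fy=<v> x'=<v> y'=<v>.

Fx=-7.0571 Fy=1.1393 x'=-5.3529 y'=11.0570

F_att = 5/4·(g−p) = 5/4·(-6,1) = (-7.5000,1.2500)
o1: d²=17 ≤ ρ²=18; F_rep = 32·(4,-1)/17² = (0.4429,-0.1107)
F = F_att + ΣF_rep = (-7.0571,1.1393)
p' = p + 1/20·F = (-5.3529,11.0570)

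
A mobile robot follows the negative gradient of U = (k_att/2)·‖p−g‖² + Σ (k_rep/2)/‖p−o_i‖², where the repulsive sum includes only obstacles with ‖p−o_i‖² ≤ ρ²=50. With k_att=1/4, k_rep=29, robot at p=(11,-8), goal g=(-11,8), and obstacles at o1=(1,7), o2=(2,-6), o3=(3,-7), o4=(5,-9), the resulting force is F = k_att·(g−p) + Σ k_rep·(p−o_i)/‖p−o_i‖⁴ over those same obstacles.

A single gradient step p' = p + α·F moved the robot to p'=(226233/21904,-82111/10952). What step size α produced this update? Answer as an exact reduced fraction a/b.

F_att = 1/4·(g−p) = 1/4·(-22,16) = (-5.5000,4.0000)
o1: d²=325 > ρ²=50 → inactive
o2: d²=85 > ρ²=50 → inactive
o3: d²=65 > ρ²=50 → inactive
o4: d²=37 ≤ ρ²=50; F_rep = 29·(6,1)/37² = (0.1271,0.0212)
F = F_att + ΣF_rep = (-5.3729,4.0212)
Δp = p'−p = (-0.6716,0.5026); α = Δx/Fx = (-14711/21904) / (-14711/2738) = 1/8
check: Δy/Fy = (5505/10952) / (5505/1369) = 1/8 ✓

α = 1/8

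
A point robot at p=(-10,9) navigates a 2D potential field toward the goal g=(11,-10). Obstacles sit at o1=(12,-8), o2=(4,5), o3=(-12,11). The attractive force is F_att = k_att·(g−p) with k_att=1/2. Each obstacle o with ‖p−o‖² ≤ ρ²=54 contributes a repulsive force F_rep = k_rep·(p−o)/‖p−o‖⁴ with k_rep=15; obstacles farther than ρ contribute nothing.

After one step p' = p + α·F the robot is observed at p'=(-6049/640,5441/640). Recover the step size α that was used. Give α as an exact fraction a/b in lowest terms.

α = 1/20

F_att = 1/2·(g−p) = 1/2·(21,-19) = (10.5000,-9.5000)
o1: d²=773 > ρ²=54 → inactive
o2: d²=212 > ρ²=54 → inactive
o3: d²=8 ≤ ρ²=54; F_rep = 15·(2,-2)/8² = (0.4688,-0.4688)
F = F_att + ΣF_rep = (10.9688,-9.9688)
Δp = p'−p = (0.5484,-0.4984); α = Δx/Fx = (351/640) / (351/32) = 1/20
check: Δy/Fy = (-319/640) / (-319/32) = 1/20 ✓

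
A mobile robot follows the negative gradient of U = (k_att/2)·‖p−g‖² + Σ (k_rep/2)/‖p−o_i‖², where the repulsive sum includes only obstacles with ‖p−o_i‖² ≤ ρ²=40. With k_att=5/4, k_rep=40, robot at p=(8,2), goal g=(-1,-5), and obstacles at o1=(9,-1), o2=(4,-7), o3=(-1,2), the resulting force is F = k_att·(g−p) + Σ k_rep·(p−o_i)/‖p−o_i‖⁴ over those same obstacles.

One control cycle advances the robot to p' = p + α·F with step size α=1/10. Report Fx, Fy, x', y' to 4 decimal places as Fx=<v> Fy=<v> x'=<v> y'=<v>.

F_att = 5/4·(g−p) = 5/4·(-9,-7) = (-11.2500,-8.7500)
o1: d²=10 ≤ ρ²=40; F_rep = 40·(-1,3)/10² = (-0.4000,1.2000)
o2: d²=97 > ρ²=40 → inactive
o3: d²=81 > ρ²=40 → inactive
F = F_att + ΣF_rep = (-11.6500,-7.5500)
p' = p + 1/10·F = (6.8350,1.2450)

Fx=-11.6500 Fy=-7.5500 x'=6.8350 y'=1.2450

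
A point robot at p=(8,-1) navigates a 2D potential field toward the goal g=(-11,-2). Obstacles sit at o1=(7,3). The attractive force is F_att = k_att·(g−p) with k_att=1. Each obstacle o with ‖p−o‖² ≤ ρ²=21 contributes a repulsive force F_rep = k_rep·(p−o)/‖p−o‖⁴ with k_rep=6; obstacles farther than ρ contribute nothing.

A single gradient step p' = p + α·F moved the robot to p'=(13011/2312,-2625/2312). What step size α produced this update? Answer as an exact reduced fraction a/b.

F_att = 1·(g−p) = 1·(-19,-1) = (-19.0000,-1.0000)
o1: d²=17 ≤ ρ²=21; F_rep = 6·(1,-4)/17² = (0.0208,-0.0830)
F = F_att + ΣF_rep = (-18.9792,-1.0830)
Δp = p'−p = (-2.3724,-0.1354); α = Δx/Fx = (-5485/2312) / (-5485/289) = 1/8
check: Δy/Fy = (-313/2312) / (-313/289) = 1/8 ✓

α = 1/8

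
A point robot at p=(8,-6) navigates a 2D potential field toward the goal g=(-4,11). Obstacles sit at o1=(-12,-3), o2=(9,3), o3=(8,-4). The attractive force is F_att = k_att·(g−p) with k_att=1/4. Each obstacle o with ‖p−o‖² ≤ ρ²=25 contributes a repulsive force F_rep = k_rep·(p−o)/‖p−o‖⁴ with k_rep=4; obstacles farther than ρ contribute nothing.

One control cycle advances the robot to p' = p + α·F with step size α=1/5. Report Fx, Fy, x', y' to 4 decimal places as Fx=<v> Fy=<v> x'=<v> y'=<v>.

Fx=-3.0000 Fy=3.7500 x'=7.4000 y'=-5.2500

F_att = 1/4·(g−p) = 1/4·(-12,17) = (-3.0000,4.2500)
o1: d²=409 > ρ²=25 → inactive
o2: d²=82 > ρ²=25 → inactive
o3: d²=4 ≤ ρ²=25; F_rep = 4·(0,-2)/4² = (0.0000,-0.5000)
F = F_att + ΣF_rep = (-3.0000,3.7500)
p' = p + 1/5·F = (7.4000,-5.2500)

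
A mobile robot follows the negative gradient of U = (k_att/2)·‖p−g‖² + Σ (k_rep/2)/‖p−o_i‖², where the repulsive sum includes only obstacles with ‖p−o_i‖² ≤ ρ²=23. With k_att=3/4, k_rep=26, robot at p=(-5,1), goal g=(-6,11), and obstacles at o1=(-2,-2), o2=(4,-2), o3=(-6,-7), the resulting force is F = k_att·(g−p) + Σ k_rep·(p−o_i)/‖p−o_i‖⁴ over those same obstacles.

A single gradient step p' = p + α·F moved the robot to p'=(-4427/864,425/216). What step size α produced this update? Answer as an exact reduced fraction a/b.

F_att = 3/4·(g−p) = 3/4·(-1,10) = (-0.7500,7.5000)
o1: d²=18 ≤ ρ²=23; F_rep = 26·(-3,3)/18² = (-0.2407,0.2407)
o2: d²=90 > ρ²=23 → inactive
o3: d²=65 > ρ²=23 → inactive
F = F_att + ΣF_rep = (-0.9907,7.7407)
Δp = p'−p = (-0.1238,0.9676); α = Δx/Fx = (-107/864) / (-107/108) = 1/8
check: Δy/Fy = (209/216) / (209/27) = 1/8 ✓

α = 1/8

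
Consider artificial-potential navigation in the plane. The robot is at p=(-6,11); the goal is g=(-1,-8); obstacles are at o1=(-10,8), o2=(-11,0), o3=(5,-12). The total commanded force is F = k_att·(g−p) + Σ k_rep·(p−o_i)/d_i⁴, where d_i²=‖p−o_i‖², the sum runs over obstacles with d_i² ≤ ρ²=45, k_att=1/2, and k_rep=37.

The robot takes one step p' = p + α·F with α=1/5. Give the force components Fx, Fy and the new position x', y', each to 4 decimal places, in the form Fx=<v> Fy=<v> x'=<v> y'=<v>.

F_att = 1/2·(g−p) = 1/2·(5,-19) = (2.5000,-9.5000)
o1: d²=25 ≤ ρ²=45; F_rep = 37·(4,3)/25² = (0.2368,0.1776)
o2: d²=146 > ρ²=45 → inactive
o3: d²=650 > ρ²=45 → inactive
F = F_att + ΣF_rep = (2.7368,-9.3224)
p' = p + 1/5·F = (-5.4526,9.1355)

Fx=2.7368 Fy=-9.3224 x'=-5.4526 y'=9.1355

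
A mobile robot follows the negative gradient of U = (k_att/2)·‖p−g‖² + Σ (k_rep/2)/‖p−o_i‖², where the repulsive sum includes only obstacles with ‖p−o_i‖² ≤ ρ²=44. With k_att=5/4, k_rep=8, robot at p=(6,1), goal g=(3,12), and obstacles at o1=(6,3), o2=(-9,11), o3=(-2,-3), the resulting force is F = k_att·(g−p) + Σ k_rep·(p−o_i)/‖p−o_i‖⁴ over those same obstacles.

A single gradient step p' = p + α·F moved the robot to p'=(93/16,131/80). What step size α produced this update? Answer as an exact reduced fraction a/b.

α = 1/20

F_att = 5/4·(g−p) = 5/4·(-3,11) = (-3.7500,13.7500)
o1: d²=4 ≤ ρ²=44; F_rep = 8·(0,-2)/4² = (0.0000,-1.0000)
o2: d²=325 > ρ²=44 → inactive
o3: d²=80 > ρ²=44 → inactive
F = F_att + ΣF_rep = (-3.7500,12.7500)
Δp = p'−p = (-0.1875,0.6375); α = Δx/Fx = (-3/16) / (-15/4) = 1/20
check: Δy/Fy = (51/80) / (51/4) = 1/20 ✓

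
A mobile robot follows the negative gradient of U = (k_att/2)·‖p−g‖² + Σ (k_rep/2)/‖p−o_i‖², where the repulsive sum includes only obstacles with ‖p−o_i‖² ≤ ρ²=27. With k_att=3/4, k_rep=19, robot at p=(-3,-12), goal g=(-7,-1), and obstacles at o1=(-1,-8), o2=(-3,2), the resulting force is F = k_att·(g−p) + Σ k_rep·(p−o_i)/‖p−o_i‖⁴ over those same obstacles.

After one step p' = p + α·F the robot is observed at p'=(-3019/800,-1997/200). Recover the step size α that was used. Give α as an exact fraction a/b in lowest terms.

F_att = 3/4·(g−p) = 3/4·(-4,11) = (-3.0000,8.2500)
o1: d²=20 ≤ ρ²=27; F_rep = 19·(-2,-4)/20² = (-0.0950,-0.1900)
o2: d²=196 > ρ²=27 → inactive
F = F_att + ΣF_rep = (-3.0950,8.0600)
Δp = p'−p = (-0.7738,2.0150); α = Δx/Fx = (-619/800) / (-619/200) = 1/4
check: Δy/Fy = (403/200) / (403/50) = 1/4 ✓

α = 1/4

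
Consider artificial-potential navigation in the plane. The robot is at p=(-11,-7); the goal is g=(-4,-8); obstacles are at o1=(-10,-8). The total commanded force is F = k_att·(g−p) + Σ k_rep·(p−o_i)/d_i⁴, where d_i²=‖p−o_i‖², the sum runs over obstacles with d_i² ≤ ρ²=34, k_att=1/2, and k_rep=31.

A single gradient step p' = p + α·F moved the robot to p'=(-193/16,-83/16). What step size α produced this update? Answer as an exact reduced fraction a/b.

F_att = 1/2·(g−p) = 1/2·(7,-1) = (3.5000,-0.5000)
o1: d²=2 ≤ ρ²=34; F_rep = 31·(-1,1)/2² = (-7.7500,7.7500)
F = F_att + ΣF_rep = (-4.2500,7.2500)
Δp = p'−p = (-1.0625,1.8125); α = Δx/Fx = (-17/16) / (-17/4) = 1/4
check: Δy/Fy = (29/16) / (29/4) = 1/4 ✓

α = 1/4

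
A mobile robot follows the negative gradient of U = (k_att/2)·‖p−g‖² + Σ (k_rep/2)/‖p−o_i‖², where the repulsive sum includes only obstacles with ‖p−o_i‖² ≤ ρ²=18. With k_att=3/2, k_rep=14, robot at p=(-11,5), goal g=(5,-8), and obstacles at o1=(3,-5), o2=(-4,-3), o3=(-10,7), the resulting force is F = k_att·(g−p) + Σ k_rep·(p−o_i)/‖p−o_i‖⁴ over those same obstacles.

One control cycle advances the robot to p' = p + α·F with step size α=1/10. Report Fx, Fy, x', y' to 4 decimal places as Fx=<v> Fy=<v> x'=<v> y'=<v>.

Fx=23.4400 Fy=-20.6200 x'=-8.6560 y'=2.9380

F_att = 3/2·(g−p) = 3/2·(16,-13) = (24.0000,-19.5000)
o1: d²=296 > ρ²=18 → inactive
o2: d²=113 > ρ²=18 → inactive
o3: d²=5 ≤ ρ²=18; F_rep = 14·(-1,-2)/5² = (-0.5600,-1.1200)
F = F_att + ΣF_rep = (23.4400,-20.6200)
p' = p + 1/10·F = (-8.6560,2.9380)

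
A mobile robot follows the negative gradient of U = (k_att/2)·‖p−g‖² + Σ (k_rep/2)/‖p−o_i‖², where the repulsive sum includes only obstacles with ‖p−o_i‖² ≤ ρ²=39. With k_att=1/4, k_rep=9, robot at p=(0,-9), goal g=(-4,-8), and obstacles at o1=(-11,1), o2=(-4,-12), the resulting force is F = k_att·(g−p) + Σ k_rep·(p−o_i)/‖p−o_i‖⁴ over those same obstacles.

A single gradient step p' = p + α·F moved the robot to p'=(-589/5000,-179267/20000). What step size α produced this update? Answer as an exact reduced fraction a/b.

α = 1/8

F_att = 1/4·(g−p) = 1/4·(-4,1) = (-1.0000,0.2500)
o1: d²=221 > ρ²=39 → inactive
o2: d²=25 ≤ ρ²=39; F_rep = 9·(4,3)/25² = (0.0576,0.0432)
F = F_att + ΣF_rep = (-0.9424,0.2932)
Δp = p'−p = (-0.1178,0.0367); α = Δx/Fx = (-589/5000) / (-589/625) = 1/8
check: Δy/Fy = (733/20000) / (733/2500) = 1/8 ✓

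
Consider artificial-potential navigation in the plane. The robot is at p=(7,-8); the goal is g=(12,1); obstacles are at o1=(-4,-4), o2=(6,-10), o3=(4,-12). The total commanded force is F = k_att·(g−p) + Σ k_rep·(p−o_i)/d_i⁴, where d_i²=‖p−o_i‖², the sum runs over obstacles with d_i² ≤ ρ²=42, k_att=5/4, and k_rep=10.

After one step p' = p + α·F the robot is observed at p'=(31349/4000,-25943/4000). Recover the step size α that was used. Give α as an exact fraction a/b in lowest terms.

α = 1/8

F_att = 5/4·(g−p) = 5/4·(5,9) = (6.2500,11.2500)
o1: d²=137 > ρ²=42 → inactive
o2: d²=5 ≤ ρ²=42; F_rep = 10·(1,2)/5² = (0.4000,0.8000)
o3: d²=25 ≤ ρ²=42; F_rep = 10·(3,4)/25² = (0.0480,0.0640)
F = F_att + ΣF_rep = (6.6980,12.1140)
Δp = p'−p = (0.8373,1.5143); α = Δx/Fx = (3349/4000) / (3349/500) = 1/8
check: Δy/Fy = (6057/4000) / (6057/500) = 1/8 ✓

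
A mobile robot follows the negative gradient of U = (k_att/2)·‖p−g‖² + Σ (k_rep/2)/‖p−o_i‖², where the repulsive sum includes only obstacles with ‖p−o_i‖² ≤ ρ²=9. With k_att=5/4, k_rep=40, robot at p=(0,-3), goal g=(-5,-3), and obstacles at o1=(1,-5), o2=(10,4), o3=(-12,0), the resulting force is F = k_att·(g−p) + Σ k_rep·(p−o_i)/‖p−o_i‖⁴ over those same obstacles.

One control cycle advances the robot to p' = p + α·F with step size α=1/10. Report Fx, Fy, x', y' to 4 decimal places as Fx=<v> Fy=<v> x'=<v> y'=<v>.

Fx=-7.8500 Fy=3.2000 x'=-0.7850 y'=-2.6800

F_att = 5/4·(g−p) = 5/4·(-5,0) = (-6.2500,0.0000)
o1: d²=5 ≤ ρ²=9; F_rep = 40·(-1,2)/5² = (-1.6000,3.2000)
o2: d²=149 > ρ²=9 → inactive
o3: d²=153 > ρ²=9 → inactive
F = F_att + ΣF_rep = (-7.8500,3.2000)
p' = p + 1/10·F = (-0.7850,-2.6800)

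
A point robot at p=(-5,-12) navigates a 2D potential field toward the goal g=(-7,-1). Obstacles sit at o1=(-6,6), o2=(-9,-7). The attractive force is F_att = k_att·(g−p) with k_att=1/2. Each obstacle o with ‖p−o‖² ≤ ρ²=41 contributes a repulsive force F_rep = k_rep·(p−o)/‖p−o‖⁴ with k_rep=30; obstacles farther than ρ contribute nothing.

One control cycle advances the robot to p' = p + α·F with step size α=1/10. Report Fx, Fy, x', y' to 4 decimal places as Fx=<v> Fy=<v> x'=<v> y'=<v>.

Fx=-0.9286 Fy=5.4108 x'=-5.0929 y'=-11.4589

F_att = 1/2·(g−p) = 1/2·(-2,11) = (-1.0000,5.5000)
o1: d²=325 > ρ²=41 → inactive
o2: d²=41 ≤ ρ²=41; F_rep = 30·(4,-5)/41² = (0.0714,-0.0892)
F = F_att + ΣF_rep = (-0.9286,5.4108)
p' = p + 1/10·F = (-5.0929,-11.4589)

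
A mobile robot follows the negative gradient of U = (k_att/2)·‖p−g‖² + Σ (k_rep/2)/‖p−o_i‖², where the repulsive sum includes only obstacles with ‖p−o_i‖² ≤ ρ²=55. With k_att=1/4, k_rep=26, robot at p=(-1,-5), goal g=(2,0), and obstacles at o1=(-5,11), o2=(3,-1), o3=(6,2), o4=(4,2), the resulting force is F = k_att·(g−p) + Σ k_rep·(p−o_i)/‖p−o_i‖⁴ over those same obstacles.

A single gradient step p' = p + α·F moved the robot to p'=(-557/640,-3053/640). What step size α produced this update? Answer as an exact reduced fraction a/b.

α = 1/5

F_att = 1/4·(g−p) = 1/4·(3,5) = (0.7500,1.2500)
o1: d²=272 > ρ²=55 → inactive
o2: d²=32 ≤ ρ²=55; F_rep = 26·(-4,-4)/32² = (-0.1016,-0.1016)
o3: d²=98 > ρ²=55 → inactive
o4: d²=74 > ρ²=55 → inactive
F = F_att + ΣF_rep = (0.6484,1.1484)
Δp = p'−p = (0.1297,0.2297); α = Δx/Fx = (83/640) / (83/128) = 1/5
check: Δy/Fy = (147/640) / (147/128) = 1/5 ✓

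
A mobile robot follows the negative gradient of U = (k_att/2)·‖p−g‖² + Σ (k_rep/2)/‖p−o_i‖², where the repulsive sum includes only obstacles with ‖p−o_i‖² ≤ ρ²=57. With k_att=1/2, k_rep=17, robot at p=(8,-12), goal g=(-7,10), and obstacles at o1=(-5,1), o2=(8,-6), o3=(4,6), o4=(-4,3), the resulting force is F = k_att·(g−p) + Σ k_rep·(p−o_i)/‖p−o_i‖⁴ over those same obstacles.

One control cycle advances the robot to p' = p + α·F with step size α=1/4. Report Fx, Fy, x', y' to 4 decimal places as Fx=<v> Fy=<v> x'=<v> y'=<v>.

F_att = 1/2·(g−p) = 1/2·(-15,22) = (-7.5000,11.0000)
o1: d²=338 > ρ²=57 → inactive
o2: d²=36 ≤ ρ²=57; F_rep = 17·(0,-6)/36² = (0.0000,-0.0787)
o3: d²=340 > ρ²=57 → inactive
o4: d²=369 > ρ²=57 → inactive
F = F_att + ΣF_rep = (-7.5000,10.9213)
p' = p + 1/4·F = (6.1250,-9.2697)

Fx=-7.5000 Fy=10.9213 x'=6.1250 y'=-9.2697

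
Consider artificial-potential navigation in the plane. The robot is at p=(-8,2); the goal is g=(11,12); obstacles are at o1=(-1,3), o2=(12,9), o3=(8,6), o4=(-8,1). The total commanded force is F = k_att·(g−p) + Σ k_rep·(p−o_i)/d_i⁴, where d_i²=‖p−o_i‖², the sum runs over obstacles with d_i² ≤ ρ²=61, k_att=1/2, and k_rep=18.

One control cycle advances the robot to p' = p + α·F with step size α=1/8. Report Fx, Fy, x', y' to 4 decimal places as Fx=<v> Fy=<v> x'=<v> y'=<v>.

F_att = 1/2·(g−p) = 1/2·(19,10) = (9.5000,5.0000)
o1: d²=50 ≤ ρ²=61; F_rep = 18·(-7,-1)/50² = (-0.0504,-0.0072)
o2: d²=449 > ρ²=61 → inactive
o3: d²=272 > ρ²=61 → inactive
o4: d²=1 ≤ ρ²=61; F_rep = 18·(0,1)/1² = (0.0000,18.0000)
F = F_att + ΣF_rep = (9.4496,22.9928)
p' = p + 1/8·F = (-6.8188,4.8741)

Fx=9.4496 Fy=22.9928 x'=-6.8188 y'=4.8741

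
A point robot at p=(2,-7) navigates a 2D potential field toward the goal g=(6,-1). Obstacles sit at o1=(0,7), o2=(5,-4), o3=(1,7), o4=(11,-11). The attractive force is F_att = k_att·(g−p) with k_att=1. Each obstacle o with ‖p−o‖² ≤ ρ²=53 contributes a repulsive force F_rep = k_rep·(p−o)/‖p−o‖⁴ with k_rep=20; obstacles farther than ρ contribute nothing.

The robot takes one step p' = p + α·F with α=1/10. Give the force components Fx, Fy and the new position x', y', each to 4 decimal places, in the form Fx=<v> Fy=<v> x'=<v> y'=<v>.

Fx=3.8148 Fy=5.8148 x'=2.3815 y'=-6.4185

F_att = 1·(g−p) = 1·(4,6) = (4.0000,6.0000)
o1: d²=200 > ρ²=53 → inactive
o2: d²=18 ≤ ρ²=53; F_rep = 20·(-3,-3)/18² = (-0.1852,-0.1852)
o3: d²=197 > ρ²=53 → inactive
o4: d²=97 > ρ²=53 → inactive
F = F_att + ΣF_rep = (3.8148,5.8148)
p' = p + 1/10·F = (2.3815,-6.4185)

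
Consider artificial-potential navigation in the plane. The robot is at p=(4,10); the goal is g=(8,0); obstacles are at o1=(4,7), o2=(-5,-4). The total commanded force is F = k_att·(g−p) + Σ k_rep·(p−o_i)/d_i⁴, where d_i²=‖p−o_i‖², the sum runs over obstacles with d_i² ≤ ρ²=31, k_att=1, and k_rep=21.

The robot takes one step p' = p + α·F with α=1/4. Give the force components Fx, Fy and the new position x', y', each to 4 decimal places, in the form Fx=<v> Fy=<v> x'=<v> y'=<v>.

Fx=4.0000 Fy=-9.2222 x'=5.0000 y'=7.6944

F_att = 1·(g−p) = 1·(4,-10) = (4.0000,-10.0000)
o1: d²=9 ≤ ρ²=31; F_rep = 21·(0,3)/9² = (0.0000,0.7778)
o2: d²=277 > ρ²=31 → inactive
F = F_att + ΣF_rep = (4.0000,-9.2222)
p' = p + 1/4·F = (5.0000,7.6944)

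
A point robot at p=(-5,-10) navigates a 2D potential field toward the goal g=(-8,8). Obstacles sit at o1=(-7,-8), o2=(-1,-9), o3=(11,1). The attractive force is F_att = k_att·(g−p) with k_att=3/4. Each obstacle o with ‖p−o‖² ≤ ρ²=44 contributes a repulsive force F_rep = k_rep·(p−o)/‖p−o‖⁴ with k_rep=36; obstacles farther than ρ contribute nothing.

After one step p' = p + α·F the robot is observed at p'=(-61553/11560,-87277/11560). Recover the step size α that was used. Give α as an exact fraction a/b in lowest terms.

α = 1/5

F_att = 3/4·(g−p) = 3/4·(-3,18) = (-2.2500,13.5000)
o1: d²=8 ≤ ρ²=44; F_rep = 36·(2,-2)/8² = (1.1250,-1.1250)
o2: d²=17 ≤ ρ²=44; F_rep = 36·(-4,-1)/17² = (-0.4983,-0.1246)
o3: d²=377 > ρ²=44 → inactive
F = F_att + ΣF_rep = (-1.6233,12.2504)
Δp = p'−p = (-0.3247,2.4501); α = Δx/Fx = (-3753/11560) / (-3753/2312) = 1/5
check: Δy/Fy = (28323/11560) / (28323/2312) = 1/5 ✓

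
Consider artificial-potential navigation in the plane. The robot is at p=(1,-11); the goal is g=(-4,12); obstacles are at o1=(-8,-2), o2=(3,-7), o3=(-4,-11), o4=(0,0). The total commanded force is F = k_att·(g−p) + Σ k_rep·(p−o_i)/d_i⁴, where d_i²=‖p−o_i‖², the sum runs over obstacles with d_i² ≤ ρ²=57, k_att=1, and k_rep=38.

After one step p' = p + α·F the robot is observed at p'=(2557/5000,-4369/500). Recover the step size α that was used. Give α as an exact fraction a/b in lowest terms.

α = 1/10

F_att = 1·(g−p) = 1·(-5,23) = (-5.0000,23.0000)
o1: d²=162 > ρ²=57 → inactive
o2: d²=20 ≤ ρ²=57; F_rep = 38·(-2,-4)/20² = (-0.1900,-0.3800)
o3: d²=25 ≤ ρ²=57; F_rep = 38·(5,0)/25² = (0.3040,0.0000)
o4: d²=122 > ρ²=57 → inactive
F = F_att + ΣF_rep = (-4.8860,22.6200)
Δp = p'−p = (-0.4886,2.2620); α = Δx/Fx = (-2443/5000) / (-2443/500) = 1/10
check: Δy/Fy = (1131/500) / (1131/50) = 1/10 ✓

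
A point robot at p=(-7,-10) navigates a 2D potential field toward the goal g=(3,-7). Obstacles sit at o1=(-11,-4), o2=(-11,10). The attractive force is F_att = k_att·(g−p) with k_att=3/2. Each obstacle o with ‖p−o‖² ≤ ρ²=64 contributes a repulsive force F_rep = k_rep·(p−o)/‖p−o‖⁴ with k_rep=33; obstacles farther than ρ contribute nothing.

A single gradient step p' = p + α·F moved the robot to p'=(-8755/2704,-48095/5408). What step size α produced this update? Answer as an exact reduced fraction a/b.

F_att = 3/2·(g−p) = 3/2·(10,3) = (15.0000,4.5000)
o1: d²=52 ≤ ρ²=64; F_rep = 33·(4,-6)/52² = (0.0488,-0.0732)
o2: d²=416 > ρ²=64 → inactive
F = F_att + ΣF_rep = (15.0488,4.4268)
Δp = p'−p = (3.7622,1.1067); α = Δx/Fx = (10173/2704) / (10173/676) = 1/4
check: Δy/Fy = (5985/5408) / (5985/1352) = 1/4 ✓

α = 1/4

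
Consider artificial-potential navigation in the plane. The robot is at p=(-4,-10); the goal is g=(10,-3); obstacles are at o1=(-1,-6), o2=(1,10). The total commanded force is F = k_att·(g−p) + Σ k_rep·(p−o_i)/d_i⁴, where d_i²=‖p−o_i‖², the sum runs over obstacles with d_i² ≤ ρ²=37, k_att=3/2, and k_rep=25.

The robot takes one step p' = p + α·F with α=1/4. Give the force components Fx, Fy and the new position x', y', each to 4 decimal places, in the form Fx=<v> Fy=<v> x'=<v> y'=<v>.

F_att = 3/2·(g−p) = 3/2·(14,7) = (21.0000,10.5000)
o1: d²=25 ≤ ρ²=37; F_rep = 25·(-3,-4)/25² = (-0.1200,-0.1600)
o2: d²=425 > ρ²=37 → inactive
F = F_att + ΣF_rep = (20.8800,10.3400)
p' = p + 1/4·F = (1.2200,-7.4150)

Fx=20.8800 Fy=10.3400 x'=1.2200 y'=-7.4150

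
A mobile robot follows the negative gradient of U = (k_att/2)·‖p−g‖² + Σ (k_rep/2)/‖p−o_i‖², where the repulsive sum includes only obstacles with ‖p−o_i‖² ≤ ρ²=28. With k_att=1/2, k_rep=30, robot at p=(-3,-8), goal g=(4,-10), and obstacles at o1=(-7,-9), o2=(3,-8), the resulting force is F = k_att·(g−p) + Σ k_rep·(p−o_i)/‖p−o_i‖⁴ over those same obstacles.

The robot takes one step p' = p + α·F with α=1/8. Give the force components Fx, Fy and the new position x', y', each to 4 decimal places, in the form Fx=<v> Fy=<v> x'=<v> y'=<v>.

F_att = 1/2·(g−p) = 1/2·(7,-2) = (3.5000,-1.0000)
o1: d²=17 ≤ ρ²=28; F_rep = 30·(4,1)/17² = (0.4152,0.1038)
o2: d²=36 > ρ²=28 → inactive
F = F_att + ΣF_rep = (3.9152,-0.8962)
p' = p + 1/8·F = (-2.5106,-8.1120)

Fx=3.9152 Fy=-0.8962 x'=-2.5106 y'=-8.1120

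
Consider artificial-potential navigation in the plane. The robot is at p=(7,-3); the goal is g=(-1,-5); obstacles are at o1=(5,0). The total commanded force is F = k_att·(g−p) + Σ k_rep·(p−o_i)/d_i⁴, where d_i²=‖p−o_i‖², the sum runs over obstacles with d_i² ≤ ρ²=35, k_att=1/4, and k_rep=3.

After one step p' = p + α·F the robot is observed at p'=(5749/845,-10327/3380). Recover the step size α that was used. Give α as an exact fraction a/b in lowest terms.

α = 1/10

F_att = 1/4·(g−p) = 1/4·(-8,-2) = (-2.0000,-0.5000)
o1: d²=13 ≤ ρ²=35; F_rep = 3·(2,-3)/13² = (0.0355,-0.0533)
F = F_att + ΣF_rep = (-1.9645,-0.5533)
Δp = p'−p = (-0.1964,-0.0553); α = Δx/Fx = (-166/845) / (-332/169) = 1/10
check: Δy/Fy = (-187/3380) / (-187/338) = 1/10 ✓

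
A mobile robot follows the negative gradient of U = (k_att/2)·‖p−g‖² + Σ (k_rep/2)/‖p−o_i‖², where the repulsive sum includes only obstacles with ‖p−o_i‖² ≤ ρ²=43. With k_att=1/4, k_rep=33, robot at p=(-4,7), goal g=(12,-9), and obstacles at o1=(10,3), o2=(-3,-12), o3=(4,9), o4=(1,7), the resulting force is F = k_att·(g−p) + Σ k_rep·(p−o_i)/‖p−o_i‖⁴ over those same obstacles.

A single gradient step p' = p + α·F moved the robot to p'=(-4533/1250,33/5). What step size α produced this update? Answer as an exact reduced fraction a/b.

α = 1/10

F_att = 1/4·(g−p) = 1/4·(16,-16) = (4.0000,-4.0000)
o1: d²=212 > ρ²=43 → inactive
o2: d²=362 > ρ²=43 → inactive
o3: d²=68 > ρ²=43 → inactive
o4: d²=25 ≤ ρ²=43; F_rep = 33·(-5,0)/25² = (-0.2640,0.0000)
F = F_att + ΣF_rep = (3.7360,-4.0000)
Δp = p'−p = (0.3736,-0.4000); α = Δx/Fx = (467/1250) / (467/125) = 1/10
check: Δy/Fy = (-2/5) / (-4) = 1/10 ✓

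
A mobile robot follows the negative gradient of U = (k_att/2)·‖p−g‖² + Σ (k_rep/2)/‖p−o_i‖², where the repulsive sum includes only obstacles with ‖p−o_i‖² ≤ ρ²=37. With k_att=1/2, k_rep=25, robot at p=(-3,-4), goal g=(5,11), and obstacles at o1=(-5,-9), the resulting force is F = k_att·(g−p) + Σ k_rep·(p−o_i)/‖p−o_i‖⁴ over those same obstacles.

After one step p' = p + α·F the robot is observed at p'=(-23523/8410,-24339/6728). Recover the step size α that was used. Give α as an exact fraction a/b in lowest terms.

F_att = 1/2·(g−p) = 1/2·(8,15) = (4.0000,7.5000)
o1: d²=29 ≤ ρ²=37; F_rep = 25·(2,5)/29² = (0.0595,0.1486)
F = F_att + ΣF_rep = (4.0595,7.6486)
Δp = p'−p = (0.2030,0.3824); α = Δx/Fx = (1707/8410) / (3414/841) = 1/20
check: Δy/Fy = (2573/6728) / (12865/1682) = 1/20 ✓

α = 1/20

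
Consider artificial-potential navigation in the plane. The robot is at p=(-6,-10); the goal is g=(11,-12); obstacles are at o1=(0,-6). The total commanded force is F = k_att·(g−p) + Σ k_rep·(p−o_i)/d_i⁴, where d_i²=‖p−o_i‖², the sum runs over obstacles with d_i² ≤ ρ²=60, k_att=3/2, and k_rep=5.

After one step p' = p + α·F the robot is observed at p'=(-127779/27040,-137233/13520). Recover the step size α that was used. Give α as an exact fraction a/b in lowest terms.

α = 1/20

F_att = 3/2·(g−p) = 3/2·(17,-2) = (25.5000,-3.0000)
o1: d²=52 ≤ ρ²=60; F_rep = 5·(-6,-4)/52² = (-0.0111,-0.0074)
F = F_att + ΣF_rep = (25.4889,-3.0074)
Δp = p'−p = (1.2744,-0.1504); α = Δx/Fx = (34461/27040) / (34461/1352) = 1/20
check: Δy/Fy = (-2033/13520) / (-2033/676) = 1/20 ✓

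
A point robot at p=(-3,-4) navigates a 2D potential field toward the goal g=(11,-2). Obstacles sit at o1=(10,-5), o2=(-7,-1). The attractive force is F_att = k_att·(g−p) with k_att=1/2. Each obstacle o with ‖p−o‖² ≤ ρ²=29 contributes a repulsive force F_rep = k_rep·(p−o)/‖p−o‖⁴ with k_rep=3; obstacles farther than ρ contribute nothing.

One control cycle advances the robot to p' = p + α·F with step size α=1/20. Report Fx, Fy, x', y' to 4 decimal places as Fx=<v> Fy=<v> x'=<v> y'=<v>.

Fx=7.0192 Fy=0.9856 x'=-2.6490 y'=-3.9507

F_att = 1/2·(g−p) = 1/2·(14,2) = (7.0000,1.0000)
o1: d²=170 > ρ²=29 → inactive
o2: d²=25 ≤ ρ²=29; F_rep = 3·(4,-3)/25² = (0.0192,-0.0144)
F = F_att + ΣF_rep = (7.0192,0.9856)
p' = p + 1/20·F = (-2.6490,-3.9507)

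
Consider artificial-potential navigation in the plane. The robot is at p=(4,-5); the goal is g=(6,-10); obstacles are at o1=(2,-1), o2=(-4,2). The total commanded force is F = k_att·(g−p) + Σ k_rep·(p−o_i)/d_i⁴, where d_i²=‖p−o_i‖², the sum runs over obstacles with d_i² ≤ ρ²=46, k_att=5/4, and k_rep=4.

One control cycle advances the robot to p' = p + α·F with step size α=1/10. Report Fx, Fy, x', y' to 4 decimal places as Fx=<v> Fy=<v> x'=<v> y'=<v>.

F_att = 5/4·(g−p) = 5/4·(2,-5) = (2.5000,-6.2500)
o1: d²=20 ≤ ρ²=46; F_rep = 4·(2,-4)/20² = (0.0200,-0.0400)
o2: d²=113 > ρ²=46 → inactive
F = F_att + ΣF_rep = (2.5200,-6.2900)
p' = p + 1/10·F = (4.2520,-5.6290)

Fx=2.5200 Fy=-6.2900 x'=4.2520 y'=-5.6290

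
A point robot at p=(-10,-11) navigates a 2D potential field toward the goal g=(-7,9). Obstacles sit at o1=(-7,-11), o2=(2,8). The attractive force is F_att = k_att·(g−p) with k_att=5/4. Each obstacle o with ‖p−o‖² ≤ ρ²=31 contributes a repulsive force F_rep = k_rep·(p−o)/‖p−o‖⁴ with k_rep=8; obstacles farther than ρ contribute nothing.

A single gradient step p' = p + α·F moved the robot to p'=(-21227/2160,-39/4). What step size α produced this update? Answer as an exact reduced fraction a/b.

F_att = 5/4·(g−p) = 5/4·(3,20) = (3.7500,25.0000)
o1: d²=9 ≤ ρ²=31; F_rep = 8·(-3,0)/9² = (-0.2963,0.0000)
o2: d²=505 > ρ²=31 → inactive
F = F_att + ΣF_rep = (3.4537,25.0000)
Δp = p'−p = (0.1727,1.2500); α = Δx/Fx = (373/2160) / (373/108) = 1/20
check: Δy/Fy = (5/4) / (25) = 1/20 ✓

α = 1/20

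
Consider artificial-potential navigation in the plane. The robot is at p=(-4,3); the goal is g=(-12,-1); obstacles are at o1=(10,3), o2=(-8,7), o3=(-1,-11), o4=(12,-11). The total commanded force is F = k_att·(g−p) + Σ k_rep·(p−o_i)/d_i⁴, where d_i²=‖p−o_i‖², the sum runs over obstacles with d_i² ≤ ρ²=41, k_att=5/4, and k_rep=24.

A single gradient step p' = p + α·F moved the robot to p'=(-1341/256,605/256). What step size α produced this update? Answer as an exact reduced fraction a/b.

α = 1/8

F_att = 5/4·(g−p) = 5/4·(-8,-4) = (-10.0000,-5.0000)
o1: d²=196 > ρ²=41 → inactive
o2: d²=32 ≤ ρ²=41; F_rep = 24·(4,-4)/32² = (0.0938,-0.0938)
o3: d²=205 > ρ²=41 → inactive
o4: d²=452 > ρ²=41 → inactive
F = F_att + ΣF_rep = (-9.9062,-5.0938)
Δp = p'−p = (-1.2383,-0.6367); α = Δx/Fx = (-317/256) / (-317/32) = 1/8
check: Δy/Fy = (-163/256) / (-163/32) = 1/8 ✓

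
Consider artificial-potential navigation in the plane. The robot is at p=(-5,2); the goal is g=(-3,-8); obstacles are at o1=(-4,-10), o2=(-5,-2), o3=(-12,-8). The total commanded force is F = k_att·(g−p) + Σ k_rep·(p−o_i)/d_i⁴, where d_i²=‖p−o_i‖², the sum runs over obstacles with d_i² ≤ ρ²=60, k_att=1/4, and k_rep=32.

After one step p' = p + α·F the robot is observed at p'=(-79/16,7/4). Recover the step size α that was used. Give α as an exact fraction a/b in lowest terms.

F_att = 1/4·(g−p) = 1/4·(2,-10) = (0.5000,-2.5000)
o1: d²=145 > ρ²=60 → inactive
o2: d²=16 ≤ ρ²=60; F_rep = 32·(0,4)/16² = (0.0000,0.5000)
o3: d²=149 > ρ²=60 → inactive
F = F_att + ΣF_rep = (0.5000,-2.0000)
Δp = p'−p = (0.0625,-0.2500); α = Δx/Fx = (1/16) / (1/2) = 1/8
check: Δy/Fy = (-1/4) / (-2) = 1/8 ✓

α = 1/8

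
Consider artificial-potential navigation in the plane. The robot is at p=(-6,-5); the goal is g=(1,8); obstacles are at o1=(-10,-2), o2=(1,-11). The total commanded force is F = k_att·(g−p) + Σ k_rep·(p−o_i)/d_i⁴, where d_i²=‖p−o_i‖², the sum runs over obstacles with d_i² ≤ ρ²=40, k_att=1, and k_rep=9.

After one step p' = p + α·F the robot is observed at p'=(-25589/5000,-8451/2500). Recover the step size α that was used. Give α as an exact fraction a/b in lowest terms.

α = 1/8

F_att = 1·(g−p) = 1·(7,13) = (7.0000,13.0000)
o1: d²=25 ≤ ρ²=40; F_rep = 9·(4,-3)/25² = (0.0576,-0.0432)
o2: d²=85 > ρ²=40 → inactive
F = F_att + ΣF_rep = (7.0576,12.9568)
Δp = p'−p = (0.8822,1.6196); α = Δx/Fx = (4411/5000) / (4411/625) = 1/8
check: Δy/Fy = (4049/2500) / (8098/625) = 1/8 ✓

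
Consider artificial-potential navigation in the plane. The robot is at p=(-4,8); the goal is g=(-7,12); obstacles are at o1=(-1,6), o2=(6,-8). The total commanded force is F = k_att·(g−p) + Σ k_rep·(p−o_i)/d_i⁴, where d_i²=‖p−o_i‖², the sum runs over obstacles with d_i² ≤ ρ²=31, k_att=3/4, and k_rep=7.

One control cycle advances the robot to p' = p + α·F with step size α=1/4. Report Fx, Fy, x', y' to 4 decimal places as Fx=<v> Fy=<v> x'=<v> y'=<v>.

Fx=-2.3743 Fy=3.0828 x'=-4.5936 y'=8.7707

F_att = 3/4·(g−p) = 3/4·(-3,4) = (-2.2500,3.0000)
o1: d²=13 ≤ ρ²=31; F_rep = 7·(-3,2)/13² = (-0.1243,0.0828)
o2: d²=356 > ρ²=31 → inactive
F = F_att + ΣF_rep = (-2.3743,3.0828)
p' = p + 1/4·F = (-4.5936,8.7707)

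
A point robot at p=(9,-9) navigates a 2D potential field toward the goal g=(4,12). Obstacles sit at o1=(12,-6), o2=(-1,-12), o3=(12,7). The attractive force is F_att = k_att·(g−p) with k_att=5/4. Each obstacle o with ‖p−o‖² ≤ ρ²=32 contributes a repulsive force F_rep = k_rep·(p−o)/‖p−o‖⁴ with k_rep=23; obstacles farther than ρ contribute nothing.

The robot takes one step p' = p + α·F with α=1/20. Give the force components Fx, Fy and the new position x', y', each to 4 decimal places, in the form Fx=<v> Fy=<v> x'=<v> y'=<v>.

F_att = 5/4·(g−p) = 5/4·(-5,21) = (-6.2500,26.2500)
o1: d²=18 ≤ ρ²=32; F_rep = 23·(-3,-3)/18² = (-0.2130,-0.2130)
o2: d²=109 > ρ²=32 → inactive
o3: d²=265 > ρ²=32 → inactive
F = F_att + ΣF_rep = (-6.4630,26.0370)
p' = p + 1/20·F = (8.6769,-7.6981)

Fx=-6.4630 Fy=26.0370 x'=8.6769 y'=-7.6981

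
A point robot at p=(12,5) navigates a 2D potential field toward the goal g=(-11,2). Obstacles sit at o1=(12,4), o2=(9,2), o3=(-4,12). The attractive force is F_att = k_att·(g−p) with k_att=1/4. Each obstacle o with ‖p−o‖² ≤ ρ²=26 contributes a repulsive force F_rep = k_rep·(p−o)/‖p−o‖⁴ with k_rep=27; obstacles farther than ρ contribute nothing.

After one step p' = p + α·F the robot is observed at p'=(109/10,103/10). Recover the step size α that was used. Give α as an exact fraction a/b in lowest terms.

α = 1/5

F_att = 1/4·(g−p) = 1/4·(-23,-3) = (-5.7500,-0.7500)
o1: d²=1 ≤ ρ²=26; F_rep = 27·(0,1)/1² = (0.0000,27.0000)
o2: d²=18 ≤ ρ²=26; F_rep = 27·(3,3)/18² = (0.2500,0.2500)
o3: d²=305 > ρ²=26 → inactive
F = F_att + ΣF_rep = (-5.5000,26.5000)
Δp = p'−p = (-1.1000,5.3000); α = Δx/Fx = (-11/10) / (-11/2) = 1/5
check: Δy/Fy = (53/10) / (53/2) = 1/5 ✓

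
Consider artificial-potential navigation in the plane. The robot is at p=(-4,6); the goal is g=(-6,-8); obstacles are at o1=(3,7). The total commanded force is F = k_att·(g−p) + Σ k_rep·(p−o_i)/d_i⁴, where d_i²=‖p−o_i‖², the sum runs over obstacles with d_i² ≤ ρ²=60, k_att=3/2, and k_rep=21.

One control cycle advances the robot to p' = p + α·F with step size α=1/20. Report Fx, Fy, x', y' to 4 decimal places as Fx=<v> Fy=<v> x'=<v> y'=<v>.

F_att = 3/2·(g−p) = 3/2·(-2,-14) = (-3.0000,-21.0000)
o1: d²=50 ≤ ρ²=60; F_rep = 21·(-7,-1)/50² = (-0.0588,-0.0084)
F = F_att + ΣF_rep = (-3.0588,-21.0084)
p' = p + 1/20·F = (-4.1529,4.9496)

Fx=-3.0588 Fy=-21.0084 x'=-4.1529 y'=4.9496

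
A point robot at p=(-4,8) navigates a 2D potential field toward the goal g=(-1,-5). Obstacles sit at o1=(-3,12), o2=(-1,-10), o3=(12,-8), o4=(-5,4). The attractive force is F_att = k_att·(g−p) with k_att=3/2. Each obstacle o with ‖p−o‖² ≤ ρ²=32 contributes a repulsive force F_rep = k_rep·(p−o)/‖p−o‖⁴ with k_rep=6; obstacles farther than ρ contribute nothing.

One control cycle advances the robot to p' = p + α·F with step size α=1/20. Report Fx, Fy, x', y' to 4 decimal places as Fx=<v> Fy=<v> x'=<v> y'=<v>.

F_att = 3/2·(g−p) = 3/2·(3,-13) = (4.5000,-19.5000)
o1: d²=17 ≤ ρ²=32; F_rep = 6·(-1,-4)/17² = (-0.0208,-0.0830)
o2: d²=333 > ρ²=32 → inactive
o3: d²=512 > ρ²=32 → inactive
o4: d²=17 ≤ ρ²=32; F_rep = 6·(1,4)/17² = (0.0208,0.0830)
F = F_att + ΣF_rep = (4.5000,-19.5000)
p' = p + 1/20·F = (-3.7750,7.0250)

Fx=4.5000 Fy=-19.5000 x'=-3.7750 y'=7.0250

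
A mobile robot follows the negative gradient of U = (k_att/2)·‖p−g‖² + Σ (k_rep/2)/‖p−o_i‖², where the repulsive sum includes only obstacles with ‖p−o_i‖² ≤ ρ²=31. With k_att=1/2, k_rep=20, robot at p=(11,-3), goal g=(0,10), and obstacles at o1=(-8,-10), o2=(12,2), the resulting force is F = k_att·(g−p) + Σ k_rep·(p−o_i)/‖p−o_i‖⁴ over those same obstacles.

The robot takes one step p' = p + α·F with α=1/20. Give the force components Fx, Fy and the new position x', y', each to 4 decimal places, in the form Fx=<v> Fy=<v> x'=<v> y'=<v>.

F_att = 1/2·(g−p) = 1/2·(-11,13) = (-5.5000,6.5000)
o1: d²=410 > ρ²=31 → inactive
o2: d²=26 ≤ ρ²=31; F_rep = 20·(-1,-5)/26² = (-0.0296,-0.1479)
F = F_att + ΣF_rep = (-5.5296,6.3521)
p' = p + 1/20·F = (10.7235,-2.6824)

Fx=-5.5296 Fy=6.3521 x'=10.7235 y'=-2.6824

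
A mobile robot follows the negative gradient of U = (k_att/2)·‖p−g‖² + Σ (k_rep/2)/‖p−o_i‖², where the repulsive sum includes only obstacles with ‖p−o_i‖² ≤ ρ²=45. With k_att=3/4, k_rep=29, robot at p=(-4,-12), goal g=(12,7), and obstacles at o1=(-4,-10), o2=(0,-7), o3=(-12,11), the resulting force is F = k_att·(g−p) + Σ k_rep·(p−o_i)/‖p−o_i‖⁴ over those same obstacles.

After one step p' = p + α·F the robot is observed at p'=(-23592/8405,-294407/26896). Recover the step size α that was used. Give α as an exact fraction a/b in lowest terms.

F_att = 3/4·(g−p) = 3/4·(16,19) = (12.0000,14.2500)
o1: d²=4 ≤ ρ²=45; F_rep = 29·(0,-2)/4² = (0.0000,-3.6250)
o2: d²=41 ≤ ρ²=45; F_rep = 29·(-4,-5)/41² = (-0.0690,-0.0863)
o3: d²=593 > ρ²=45 → inactive
F = F_att + ΣF_rep = (11.9310,10.5387)
Δp = p'−p = (1.1931,1.0539); α = Δx/Fx = (10028/8405) / (20056/1681) = 1/10
check: Δy/Fy = (28345/26896) / (141725/13448) = 1/10 ✓

α = 1/10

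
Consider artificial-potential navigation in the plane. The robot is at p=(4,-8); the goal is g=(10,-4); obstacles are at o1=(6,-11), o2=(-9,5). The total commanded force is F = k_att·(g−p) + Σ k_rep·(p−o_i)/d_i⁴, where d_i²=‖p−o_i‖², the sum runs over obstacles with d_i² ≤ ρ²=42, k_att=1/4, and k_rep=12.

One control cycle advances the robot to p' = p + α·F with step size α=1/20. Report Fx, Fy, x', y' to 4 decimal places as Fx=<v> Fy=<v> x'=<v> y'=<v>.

Fx=1.3580 Fy=1.2130 x'=4.0679 y'=-7.9393

F_att = 1/4·(g−p) = 1/4·(6,4) = (1.5000,1.0000)
o1: d²=13 ≤ ρ²=42; F_rep = 12·(-2,3)/13² = (-0.1420,0.2130)
o2: d²=338 > ρ²=42 → inactive
F = F_att + ΣF_rep = (1.3580,1.2130)
p' = p + 1/20·F = (4.0679,-7.9393)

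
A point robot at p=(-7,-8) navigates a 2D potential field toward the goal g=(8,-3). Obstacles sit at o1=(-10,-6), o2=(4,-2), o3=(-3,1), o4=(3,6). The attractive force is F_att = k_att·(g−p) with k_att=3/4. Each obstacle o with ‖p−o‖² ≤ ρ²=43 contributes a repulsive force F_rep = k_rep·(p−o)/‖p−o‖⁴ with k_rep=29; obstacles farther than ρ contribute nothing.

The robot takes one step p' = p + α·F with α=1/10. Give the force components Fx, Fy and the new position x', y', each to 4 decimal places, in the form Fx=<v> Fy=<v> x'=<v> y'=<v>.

Fx=11.7648 Fy=3.4068 x'=-5.8235 y'=-7.6593

F_att = 3/4·(g−p) = 3/4·(15,5) = (11.2500,3.7500)
o1: d²=13 ≤ ρ²=43; F_rep = 29·(3,-2)/13² = (0.5148,-0.3432)
o2: d²=157 > ρ²=43 → inactive
o3: d²=97 > ρ²=43 → inactive
o4: d²=296 > ρ²=43 → inactive
F = F_att + ΣF_rep = (11.7648,3.4068)
p' = p + 1/10·F = (-5.8235,-7.6593)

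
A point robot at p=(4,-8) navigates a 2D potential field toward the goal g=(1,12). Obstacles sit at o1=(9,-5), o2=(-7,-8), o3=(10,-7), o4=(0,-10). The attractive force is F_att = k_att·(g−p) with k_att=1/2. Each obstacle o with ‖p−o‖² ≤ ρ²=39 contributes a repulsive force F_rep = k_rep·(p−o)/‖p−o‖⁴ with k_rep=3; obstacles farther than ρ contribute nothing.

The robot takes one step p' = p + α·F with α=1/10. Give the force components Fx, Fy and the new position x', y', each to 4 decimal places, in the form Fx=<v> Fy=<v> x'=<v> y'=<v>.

F_att = 1/2·(g−p) = 1/2·(-3,20) = (-1.5000,10.0000)
o1: d²=34 ≤ ρ²=39; F_rep = 3·(-5,-3)/34² = (-0.0130,-0.0078)
o2: d²=121 > ρ²=39 → inactive
o3: d²=37 ≤ ρ²=39; F_rep = 3·(-6,-1)/37² = (-0.0131,-0.0022)
o4: d²=20 ≤ ρ²=39; F_rep = 3·(4,2)/20² = (0.0300,0.0150)
F = F_att + ΣF_rep = (-1.4961,10.0050)
p' = p + 1/10·F = (3.8504,-6.9995)

Fx=-1.4961 Fy=10.0050 x'=3.8504 y'=-6.9995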